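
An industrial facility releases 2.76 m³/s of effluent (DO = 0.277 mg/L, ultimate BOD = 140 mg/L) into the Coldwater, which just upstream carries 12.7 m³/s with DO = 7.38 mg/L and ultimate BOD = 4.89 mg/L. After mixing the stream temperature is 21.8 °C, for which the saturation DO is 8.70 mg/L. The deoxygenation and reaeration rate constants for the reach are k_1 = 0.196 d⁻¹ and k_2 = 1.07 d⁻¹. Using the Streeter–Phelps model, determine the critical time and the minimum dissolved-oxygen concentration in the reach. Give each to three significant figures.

t_c ≈ 1.36 d; minimum DO ≈ 4.63 mg/L

Mixed DO = (12.7×7.38 + 2.76×0.277)/(12.7+2.76) = 94.49/15.46 = 6.112 mg/L.
Mixed L₀ = (12.7×4.89 + 2.76×140)/(15.46) = 448.5/15.46 = 29.01 mg/L.
Initial deficit D₀ = C_s − DO₀ = 8.70 − 6.112 = 2.588 mg/L.
t_c = (1/0.8740) ln[(1.07/0.196)(1 − 2.588×0.8740/(0.196×29.01))] = 1.144 × ln(3.287) = 1.362 d.
D_c = (0.196/1.07) × 29.01 × e^(−0.196×1.362) = 0.1832 × 29.01 × 0.7658 = 4.069 mg/L.
Minimum DO = 8.70 − 4.069 = 4.631 mg/L.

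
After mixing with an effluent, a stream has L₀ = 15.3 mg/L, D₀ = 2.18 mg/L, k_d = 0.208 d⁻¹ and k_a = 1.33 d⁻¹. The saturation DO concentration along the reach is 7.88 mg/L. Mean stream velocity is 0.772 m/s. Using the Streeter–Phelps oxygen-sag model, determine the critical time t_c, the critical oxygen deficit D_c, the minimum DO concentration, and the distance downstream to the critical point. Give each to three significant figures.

t_c ≈ 0.349 d; D_c ≈ 2.23 mg/L; min DO ≈ 5.65 mg/L; x_c ≈ 23.3 km

With k_a/k_d = 6.394 and 1 − D₀(k_a−k_d)/(k_d L₀) = 0.2314,
t_c = ln(6.394 × 0.2314) / (1.33 − 0.208) = ln(1.480) / 1.122 = 0.3918/1.122 = 0.3492 d.
D_c = (k_d/k_a) L₀ e^(−k_d t_c) = (0.208/1.33) × 15.3 × e^(−0.208×0.3492) = 0.1564 × 15.3 × 0.9299 = 2.225 mg/L.
Minimum DO = C_s − D_c = 7.88 − 2.225 = 5.655 mg/L.
x_c = v t_c = 0.772 m/s × 0.3492 d × 86400 s/d = 23290 m ≈ 23.3 km.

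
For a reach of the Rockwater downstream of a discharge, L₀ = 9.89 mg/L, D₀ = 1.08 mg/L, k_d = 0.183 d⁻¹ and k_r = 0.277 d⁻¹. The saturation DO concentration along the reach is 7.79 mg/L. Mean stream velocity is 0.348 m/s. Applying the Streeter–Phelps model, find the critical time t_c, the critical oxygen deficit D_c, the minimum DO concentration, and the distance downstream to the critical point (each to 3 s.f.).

With k_r/k_d = 1.514 and 1 − D₀(k_r−k_d)/(k_d L₀) = 0.9439,
t_c = ln(1.514 × 0.9439) / (0.277 − 0.183) = ln(1.429) / 0.09400 = 0.3568/0.09400 = 3.796 d.
D_c = (k_d/k_r) L₀ e^(−k_d t_c) = (0.183/0.277) × 9.89 × e^(−0.183×3.796) = 0.6606 × 9.89 × 0.4993 = 3.262 mg/L.
Minimum DO = C_s − D_c = 7.79 − 3.262 = 4.528 mg/L.
x_c = v t_c = 0.348 m/s × 3.796 d × 86400 s/d = 114100 m ≈ 114 km.

t_c ≈ 3.80 d; D_c ≈ 3.26 mg/L; min DO ≈ 4.53 mg/L; x_c ≈ 114 km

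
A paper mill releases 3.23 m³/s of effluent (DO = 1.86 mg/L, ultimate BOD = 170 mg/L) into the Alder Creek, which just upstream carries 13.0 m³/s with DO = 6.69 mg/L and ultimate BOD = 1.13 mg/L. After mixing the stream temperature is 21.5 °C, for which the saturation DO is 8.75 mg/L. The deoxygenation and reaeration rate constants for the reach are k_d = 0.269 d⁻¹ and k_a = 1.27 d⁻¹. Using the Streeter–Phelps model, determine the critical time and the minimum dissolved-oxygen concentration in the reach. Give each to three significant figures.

Mixed DO = (13.0×6.69 + 3.23×1.86)/(13.0+3.23) = 92.98/16.23 = 5.729 mg/L.
Mixed L₀ = (13.0×1.13 + 3.23×170)/(16.23) = 563.8/16.23 = 34.74 mg/L.
Initial deficit D₀ = C_s − DO₀ = 8.75 − 5.729 = 3.021 mg/L.
t_c = (1/1.001) ln[(1.27/0.269)(1 − 3.021×1.001/(0.269×34.74))] = 0.9990 × ln(3.193) = 1.160 d.
D_c = (0.269/1.27) × 34.74 × e^(−0.269×1.160) = 0.2118 × 34.74 × 0.7320 = 5.386 mg/L.
Minimum DO = 8.75 − 5.386 = 3.364 mg/L.

t_c ≈ 1.16 d; minimum DO ≈ 3.36 mg/L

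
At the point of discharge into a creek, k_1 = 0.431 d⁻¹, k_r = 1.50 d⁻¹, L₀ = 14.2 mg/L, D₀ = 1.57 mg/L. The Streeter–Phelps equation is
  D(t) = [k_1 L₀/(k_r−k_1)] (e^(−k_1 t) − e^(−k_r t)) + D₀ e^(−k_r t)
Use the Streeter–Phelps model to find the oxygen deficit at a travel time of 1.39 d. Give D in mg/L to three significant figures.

k_1 L₀/(k_r−k_1) = 0.431×14.2/(1.50−0.431) = 6.120/1.069 = 5.725 mg/L.
e^(−k_1 t) = e^(−0.431×1.390) = 0.5493; e^(−k_r t) = e^(−1.50×1.390) = 0.1243.
D = 5.725 × (0.5493 − 0.1243) + 1.57 × 0.1243 = 2.433 + 0.1952 = 2.628 mg/L.

D ≈ 2.63 mg/L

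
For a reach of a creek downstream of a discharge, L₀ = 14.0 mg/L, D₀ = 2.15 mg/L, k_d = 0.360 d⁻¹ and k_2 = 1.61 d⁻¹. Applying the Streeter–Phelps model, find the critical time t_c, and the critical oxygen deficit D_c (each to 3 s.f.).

t_c ≈ 0.589 d; D_c ≈ 2.53 mg/L

At the critical point dD/dt = 0, so k_d L₀ e^(−k_d t) = k_2 D. Substituting D(t) from the Streeter–Phelps equation and solving for t gives
t_c = ln[(k_2/k_d)(1 − D₀(k_2−k_d)/(k_d L₀))] / (k_2−k_d).
Here k_2−k_d = 1.250 d⁻¹ and 1 − D₀(k_2−k_d)/(k_d L₀) = 1 − 2.15×1.250/(0.360×14.0) = 0.4668, so
t_c = ln(4.472 × 0.4668) / 1.250 = 0.7360 / 1.250 = 0.5888 d.
L(t_c) = L₀ e^(−k_d t_c) = 14.0 × 0.8090 = 11.33 mg/L, and at the critical point k_2 D_c = k_d L, so D_c = (0.360/1.61) × 11.33 = 2.533 mg/L.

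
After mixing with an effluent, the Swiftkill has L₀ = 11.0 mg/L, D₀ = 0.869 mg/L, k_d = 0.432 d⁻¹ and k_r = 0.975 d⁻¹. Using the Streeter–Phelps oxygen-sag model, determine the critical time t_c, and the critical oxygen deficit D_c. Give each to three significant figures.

t_c ≈ 1.31 d; D_c ≈ 2.77 mg/L

At the critical point dD/dt = 0, so k_d L₀ e^(−k_d t) = k_r D. Substituting D(t) from the Streeter–Phelps equation and solving for t gives
t_c = ln[(k_r/k_d)(1 − D₀(k_r−k_d)/(k_d L₀))] / (k_r−k_d).
Here k_r−k_d = 0.5430 d⁻¹ and 1 − D₀(k_r−k_d)/(k_d L₀) = 1 − 0.869×0.5430/(0.432×11.0) = 0.9007, so
t_c = ln(2.257 × 0.9007) / 0.5430 = 0.7094 / 0.5430 = 1.307 d.
L(t_c) = L₀ e^(−k_d t_c) = 11.0 × 0.5687 = 6.256 mg/L, and at the critical point k_r D_c = k_d L, so D_c = (0.432/0.975) × 6.256 = 2.772 mg/L.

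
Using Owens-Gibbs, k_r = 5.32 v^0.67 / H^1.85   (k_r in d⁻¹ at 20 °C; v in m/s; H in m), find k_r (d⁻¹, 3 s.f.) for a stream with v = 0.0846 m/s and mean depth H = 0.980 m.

k_r ≈ 1.06 d⁻¹

k_r = 5.32 × 0.0846^0.67 / 0.980^1.85 = 5.32 × 0.1911 / 0.9633 = 1.056 d⁻¹.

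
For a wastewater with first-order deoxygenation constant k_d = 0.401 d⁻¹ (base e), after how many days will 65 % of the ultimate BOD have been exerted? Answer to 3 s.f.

y/L₀ = 1 − e^(−k_d t) = 0.65 ⇒ e^(−k_d t) = 0.350
t = −ln(0.350) / 0.401 = 1.050 / 0.401 = 2.618 d.

t ≈ 2.62 d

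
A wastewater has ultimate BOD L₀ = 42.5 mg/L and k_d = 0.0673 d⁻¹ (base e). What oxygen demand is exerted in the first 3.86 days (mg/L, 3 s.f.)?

y_t = L₀(1 − e^(−k_d t)) = 42.5 × (1 − e^(−0.0673×3.86))
= 42.5 × (1 − 0.7712) = 42.5 × 0.2288 = 9.723 mg/L.

y ≈ 9.72 mg/L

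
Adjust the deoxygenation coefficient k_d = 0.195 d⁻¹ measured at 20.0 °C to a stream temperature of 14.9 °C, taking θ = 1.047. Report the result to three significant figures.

k_d(T₂) = k_d(T₁) · θ^(T₂−T₁) = 0.195 × 1.047^(14.9−20.0)
= 0.195 × 1.047^-5.10 = 0.195 × 0.7912 = 0.1543 d⁻¹.

k_d ≈ 0.154 d⁻¹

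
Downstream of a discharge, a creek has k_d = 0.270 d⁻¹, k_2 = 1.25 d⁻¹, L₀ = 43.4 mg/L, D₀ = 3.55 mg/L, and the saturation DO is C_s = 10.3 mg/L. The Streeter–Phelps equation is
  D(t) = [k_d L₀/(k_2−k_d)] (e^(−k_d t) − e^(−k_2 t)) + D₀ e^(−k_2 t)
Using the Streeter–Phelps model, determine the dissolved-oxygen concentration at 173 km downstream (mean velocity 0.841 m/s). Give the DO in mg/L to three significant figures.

DO ≈ 4.44 mg/L

Travel time t = x/v = 173 km / (0.841 m/s) = 173000 m / 0.841 m/s = 205700 s = 2.381 d.
k_d L₀/(k_2−k_d) = 0.270×43.4/(1.25−0.270) = 11.72/0.9800 = 11.96 mg/L.
e^(−k_d t) = e^(−0.270×2.381) = 0.5258; e^(−k_2 t) = e^(−1.25×2.381) = 0.05099.
D = 11.96 × (0.5258 − 0.05099) + 3.55 × 0.05099 = 5.677 + 0.1810 = 5.858 mg/L.
DO = C_s − D = 10.3 − 5.858 = 4.442 mg/L.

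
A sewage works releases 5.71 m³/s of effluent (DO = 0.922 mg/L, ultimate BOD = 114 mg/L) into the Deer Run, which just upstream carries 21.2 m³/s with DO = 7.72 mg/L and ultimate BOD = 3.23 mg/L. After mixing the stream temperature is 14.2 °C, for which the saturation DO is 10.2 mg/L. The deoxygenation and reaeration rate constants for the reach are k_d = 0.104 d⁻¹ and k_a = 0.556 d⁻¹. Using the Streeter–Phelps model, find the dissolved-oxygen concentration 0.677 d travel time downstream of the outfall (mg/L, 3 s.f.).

Mixed DO = (21.2×7.72 + 5.71×0.922)/(21.2+5.71) = 168.9/26.91 = 6.278 mg/L.
Mixed L₀ = (21.2×3.23 + 5.71×114)/(26.91) = 719.4/26.91 = 26.73 mg/L.
Initial deficit D₀ = C_s − DO₀ = 10.2 − 6.278 = 3.922 mg/L.
D(0.677) = [0.104×26.73/(0.556−0.104)](e^(−0.104×0.677) − e^(−0.556×0.677)) + 3.922 e^(−0.556×0.677)
= 6.151 × (0.9320 − 0.6863) + 3.922 × 0.6863 = 4.203 mg/L.
DO = 10.2 − 4.203 = 5.997 mg/L.

DO ≈ 6.00 mg/L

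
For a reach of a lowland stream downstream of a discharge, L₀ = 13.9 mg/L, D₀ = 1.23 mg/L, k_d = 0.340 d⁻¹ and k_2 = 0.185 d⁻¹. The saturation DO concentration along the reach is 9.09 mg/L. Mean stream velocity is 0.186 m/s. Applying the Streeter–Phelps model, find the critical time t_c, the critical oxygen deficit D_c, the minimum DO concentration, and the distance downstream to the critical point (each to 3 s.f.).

t_c ≈ 3.67 d; D_c ≈ 7.33 mg/L; min DO ≈ 1.76 mg/L; x_c ≈ 59.0 km

With k_2/k_d = 0.5441 and 1 − D₀(k_2−k_d)/(k_d L₀) = 1.040,
t_c = ln(0.5441 × 1.040) / (0.185 − 0.340) = ln(0.5661) / -0.1550 = -0.5690/-0.1550 = 3.671 d.
D_c = (k_d/k_2) L₀ e^(−k_d t_c) = (0.340/0.185) × 13.9 × e^(−0.340×3.671) = 1.838 × 13.9 × 0.2870 = 7.332 mg/L.
Minimum DO = C_s − D_c = 9.09 − 7.332 = 1.758 mg/L.
x_c = v t_c = 0.186 m/s × 3.671 d × 86400 s/d = 59000 m ≈ 59.0 km.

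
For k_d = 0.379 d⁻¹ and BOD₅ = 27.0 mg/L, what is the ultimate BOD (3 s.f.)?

L₀ ≈ 31.8 mg/L

BOD₅ = L₀(1 − e^(−5k_d)) ⇒ L₀ = BOD₅ / (1 − e^(−5×0.379))
= 27.0 / (1 − 0.1503) = 27.0 / 0.8497 = 31.78 mg/L.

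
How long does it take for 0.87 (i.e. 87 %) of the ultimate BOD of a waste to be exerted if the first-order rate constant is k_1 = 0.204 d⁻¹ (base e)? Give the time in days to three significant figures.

y/L₀ = 1 − e^(−k_1 t) = 0.87 ⇒ e^(−k_1 t) = 0.130
t = −ln(0.130) / 0.204 = 2.040 / 0.204 = 10.00 d.

t ≈ 10.0 d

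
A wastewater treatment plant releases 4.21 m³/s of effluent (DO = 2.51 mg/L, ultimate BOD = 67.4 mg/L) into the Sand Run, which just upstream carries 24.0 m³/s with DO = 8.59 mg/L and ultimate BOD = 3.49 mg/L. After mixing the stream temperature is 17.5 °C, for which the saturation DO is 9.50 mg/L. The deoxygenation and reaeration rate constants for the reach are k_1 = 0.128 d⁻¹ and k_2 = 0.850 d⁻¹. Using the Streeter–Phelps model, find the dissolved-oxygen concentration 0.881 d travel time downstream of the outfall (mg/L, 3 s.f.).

Mixed DO = (24.0×8.59 + 4.21×2.51)/(24.0+4.21) = 216.7/28.21 = 7.683 mg/L.
Mixed L₀ = (24.0×3.49 + 4.21×67.4)/(28.21) = 367.5/28.21 = 13.03 mg/L.
Initial deficit D₀ = C_s − DO₀ = 9.50 − 7.683 = 1.817 mg/L.
D(0.881) = [0.128×13.03/(0.850−0.128)](e^(−0.128×0.881) − e^(−0.850×0.881)) + 1.817 e^(−0.850×0.881)
= 2.310 × (0.8934 − 0.4729) + 1.817 × 0.4729 = 1.831 mg/L.
DO = 9.50 − 1.831 = 7.669 mg/L.

DO ≈ 7.67 mg/L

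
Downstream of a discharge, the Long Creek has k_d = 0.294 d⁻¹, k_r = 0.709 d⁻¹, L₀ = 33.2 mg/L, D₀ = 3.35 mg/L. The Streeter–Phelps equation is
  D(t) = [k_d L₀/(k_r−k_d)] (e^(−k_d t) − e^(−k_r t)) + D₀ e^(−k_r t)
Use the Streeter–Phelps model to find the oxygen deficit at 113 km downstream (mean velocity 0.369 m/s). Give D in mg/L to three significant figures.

D ≈ 6.66 mg/L

Travel time t = x/v = 113 km / (0.369 m/s) = 113000 m / 0.369 m/s = 306200 s = 3.544 d.
k_d L₀/(k_r−k_d) = 0.294×33.2/(0.709−0.294) = 9.761/0.4150 = 23.52 mg/L.
e^(−k_d t) = e^(−0.294×3.544) = 0.3527; e^(−k_r t) = e^(−0.709×3.544) = 0.08103.
D = 23.52 × (0.3527 − 0.08103) + 3.35 × 0.08103 = 6.390 + 0.2714 = 6.662 mg/L.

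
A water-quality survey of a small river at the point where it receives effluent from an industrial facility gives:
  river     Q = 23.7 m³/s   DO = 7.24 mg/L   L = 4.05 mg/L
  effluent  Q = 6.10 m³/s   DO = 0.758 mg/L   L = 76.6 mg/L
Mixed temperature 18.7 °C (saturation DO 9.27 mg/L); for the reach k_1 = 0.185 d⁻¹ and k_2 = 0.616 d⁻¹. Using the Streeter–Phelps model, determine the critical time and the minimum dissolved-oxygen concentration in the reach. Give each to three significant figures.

t_c ≈ 1.55 d; minimum DO ≈ 5.01 mg/L

Mixed DO = (23.7×7.24 + 6.10×0.758)/(23.7+6.10) = 176.2/29.80 = 5.913 mg/L.
Mixed L₀ = (23.7×4.05 + 6.10×76.6)/(29.80) = 563.2/29.80 = 18.90 mg/L.
Initial deficit D₀ = C_s − DO₀ = 9.27 − 5.913 = 3.357 mg/L.
t_c = (1/0.4310) ln[(0.616/0.185)(1 − 3.357×0.4310/(0.185×18.90))] = 2.320 × ln(1.952) = 1.552 d.
D_c = (0.185/0.616) × 18.90 × e^(−0.185×1.552) = 0.3003 × 18.90 × 0.7504 = 4.260 mg/L.
Minimum DO = 9.27 − 4.260 = 5.010 mg/L.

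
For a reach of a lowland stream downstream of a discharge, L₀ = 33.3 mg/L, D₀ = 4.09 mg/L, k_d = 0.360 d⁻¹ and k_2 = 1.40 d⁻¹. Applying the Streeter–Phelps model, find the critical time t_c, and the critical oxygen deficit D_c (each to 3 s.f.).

t_c = [1/(k_2−k_d)] ln[(k_2/k_d)(1 − D₀(k_2−k_d)/(k_d L₀))]
= [1/(1.40−0.360)] ln[(1.40/0.360)(1 − 4.09×1.040/(0.360×33.3))]
= (1/1.040) ln[3.889 × 0.6452] = 0.9615 × ln(2.509) = 0.9615 × 0.9199 = 0.8845 d.
L(t_c) = L₀ e^(−k_d t_c) = 33.3 × 0.7273 = 24.22 mg/L, and at the critical point k_2 D_c = k_d L, so D_c = (0.360/1.40) × 24.22 = 6.228 mg/L.

t_c ≈ 0.885 d; D_c ≈ 6.23 mg/L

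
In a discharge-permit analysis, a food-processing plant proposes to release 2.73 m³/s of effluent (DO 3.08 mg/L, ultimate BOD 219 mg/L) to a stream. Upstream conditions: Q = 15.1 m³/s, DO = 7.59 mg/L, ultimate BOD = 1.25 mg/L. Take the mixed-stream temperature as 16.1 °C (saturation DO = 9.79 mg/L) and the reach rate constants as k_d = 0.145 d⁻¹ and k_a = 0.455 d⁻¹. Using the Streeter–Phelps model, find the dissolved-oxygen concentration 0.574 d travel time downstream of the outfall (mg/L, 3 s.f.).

Mixed DO = (15.1×7.59 + 2.73×3.08)/(15.1+2.73) = 123.0/17.83 = 6.899 mg/L.
Mixed L₀ = (15.1×1.25 + 2.73×219)/(17.83) = 616.7/17.83 = 34.59 mg/L.
Initial deficit D₀ = C_s − DO₀ = 9.79 − 6.899 = 2.891 mg/L.
D(0.574) = [0.145×34.59/(0.455−0.145)](e^(−0.145×0.574) − e^(−0.455×0.574)) + 2.891 e^(−0.455×0.574)
= 16.18 × (0.9201 − 0.7701) + 2.891 × 0.7701 = 4.653 mg/L.
DO = 9.79 − 4.653 = 5.137 mg/L.

DO ≈ 5.14 mg/L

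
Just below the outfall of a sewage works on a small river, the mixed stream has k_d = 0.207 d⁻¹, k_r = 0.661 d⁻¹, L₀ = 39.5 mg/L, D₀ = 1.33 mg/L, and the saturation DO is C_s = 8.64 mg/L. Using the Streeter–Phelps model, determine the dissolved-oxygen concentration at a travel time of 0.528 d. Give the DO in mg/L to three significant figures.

DO ≈ 4.26 mg/L

k_d L₀/(k_r−k_d) = 0.207×39.5/(0.661−0.207) = 8.176/0.4540 = 18.01 mg/L.
e^(−k_d t) = e^(−0.207×0.5280) = 0.8965; e^(−k_r t) = e^(−0.661×0.5280) = 0.7054.
D = 18.01 × (0.8965 − 0.7054) + 1.33 × 0.7054 = 3.441 + 0.9382 = 4.379 mg/L.
DO = C_s − D = 8.64 − 4.379 = 4.261 mg/L.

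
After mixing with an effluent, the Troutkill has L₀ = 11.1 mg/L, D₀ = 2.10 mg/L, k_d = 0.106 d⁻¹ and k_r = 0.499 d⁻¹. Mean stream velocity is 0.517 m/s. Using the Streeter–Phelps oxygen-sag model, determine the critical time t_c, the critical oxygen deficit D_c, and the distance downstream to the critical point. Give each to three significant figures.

t_c = [1/(k_r−k_d)] ln[(k_r/k_d)(1 − D₀(k_r−k_d)/(k_d L₀))]
= [1/(0.499−0.106)] ln[(0.499/0.106)(1 − 2.10×0.3930/(0.106×11.1))]
= (1/0.3930) ln[4.708 × 0.2986] = 2.545 × ln(1.406) = 2.545 × 0.3404 = 0.8662 d.
D_c = (k_d/k_r) L₀ e^(−k_d t_c) = (0.106/0.499) × 11.1 × e^(−0.106×0.8662) = 0.2124 × 11.1 × 0.9123 = 2.151 mg/L.
x_c = v t_c = 0.517 m/s × 0.8662 d × 86400 s/d = 38690 m ≈ 38.7 km.

t_c ≈ 0.866 d; D_c ≈ 2.15 mg/L; x_c ≈ 38.7 km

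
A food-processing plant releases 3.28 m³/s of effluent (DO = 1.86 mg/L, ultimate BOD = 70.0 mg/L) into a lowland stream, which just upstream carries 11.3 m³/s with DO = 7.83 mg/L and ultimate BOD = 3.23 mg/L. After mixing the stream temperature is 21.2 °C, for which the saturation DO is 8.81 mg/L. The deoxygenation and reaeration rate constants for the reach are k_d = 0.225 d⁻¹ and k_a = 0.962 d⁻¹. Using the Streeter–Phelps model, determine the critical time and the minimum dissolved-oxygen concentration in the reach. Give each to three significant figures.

t_c ≈ 1.24 d; minimum DO ≈ 5.58 mg/L

Mixed DO = (11.3×7.83 + 3.28×1.86)/(11.3+3.28) = 94.58/14.58 = 6.487 mg/L.
Mixed L₀ = (11.3×3.23 + 3.28×70.0)/(14.58) = 266.1/14.58 = 18.25 mg/L.
Initial deficit D₀ = C_s − DO₀ = 8.81 − 6.487 = 2.323 mg/L.
t_c = (1/0.7370) ln[(0.962/0.225)(1 − 2.323×0.7370/(0.225×18.25))] = 1.357 × ln(2.493) = 1.239 d.
D_c = (0.225/0.962) × 18.25 × e^(−0.225×1.239) = 0.2339 × 18.25 × 0.7566 = 3.230 mg/L.
Minimum DO = 8.81 − 3.230 = 5.580 mg/L.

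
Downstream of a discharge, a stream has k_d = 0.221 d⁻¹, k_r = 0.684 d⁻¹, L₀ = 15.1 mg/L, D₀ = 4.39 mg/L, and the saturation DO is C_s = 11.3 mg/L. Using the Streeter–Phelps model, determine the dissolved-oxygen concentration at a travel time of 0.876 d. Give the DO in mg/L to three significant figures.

k_d L₀/(k_r−k_d) = 0.221×15.1/(0.684−0.221) = 3.337/0.4630 = 7.208 mg/L.
e^(−k_d t) = e^(−0.221×0.8760) = 0.8240; e^(−k_r t) = e^(−0.684×0.8760) = 0.5493.
D = 7.208 × (0.8240 − 0.5493) + 4.39 × 0.5493 = 1.980 + 2.411 = 4.391 mg/L.
DO = C_s − D = 11.3 − 4.391 = 6.909 mg/L.

DO ≈ 6.91 mg/L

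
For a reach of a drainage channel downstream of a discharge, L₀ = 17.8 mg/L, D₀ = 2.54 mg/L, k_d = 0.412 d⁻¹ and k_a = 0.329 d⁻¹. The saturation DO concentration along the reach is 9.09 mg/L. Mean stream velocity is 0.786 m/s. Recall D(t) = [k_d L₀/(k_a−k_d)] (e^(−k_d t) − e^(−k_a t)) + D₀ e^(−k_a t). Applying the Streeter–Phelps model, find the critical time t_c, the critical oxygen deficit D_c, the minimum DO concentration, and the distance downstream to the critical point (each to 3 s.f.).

t_c = [1/(k_a−k_d)] ln[(k_a/k_d)(1 − D₀(k_a−k_d)/(k_d L₀))]
= [1/(0.329−0.412)] ln[(0.329/0.412)(1 − 2.54×-0.08300/(0.412×17.8))]
= (1/-0.08300) ln[0.7985 × 1.029] = -12.05 × ln(0.8215) = -12.05 × -0.1966 = 2.369 d.
L(t_c) = L₀ e^(−k_d t_c) = 17.8 × 0.3768 = 6.707 mg/L, and at the critical point k_a D_c = k_d L, so D_c = (0.412/0.329) × 6.707 = 8.399 mg/L.
Minimum DO = C_s − D_c = 9.09 − 8.399 = 0.6907 mg/L.
x_c = v t_c = 0.786 m/s × 2.369 d × 86400 s/d = 160900 m ≈ 161 km.

t_c ≈ 2.37 d; D_c ≈ 8.40 mg/L; min DO ≈ 0.691 mg/L; x_c ≈ 161 km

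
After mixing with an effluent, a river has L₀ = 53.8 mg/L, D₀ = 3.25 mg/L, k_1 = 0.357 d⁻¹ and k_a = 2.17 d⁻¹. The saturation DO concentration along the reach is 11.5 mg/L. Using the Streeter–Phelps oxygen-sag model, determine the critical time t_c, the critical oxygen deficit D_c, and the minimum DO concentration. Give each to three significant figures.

t_c ≈ 0.793 d; D_c ≈ 6.67 mg/L; min DO ≈ 4.83 mg/L

With k_a/k_1 = 6.078 and 1 − D₀(k_a−k_1)/(k_1 L₀) = 0.6932,
t_c = ln(6.078 × 0.6932) / (2.17 − 0.357) = ln(4.214) / 1.813 = 1.438/1.813 = 0.7933 d.
L(t_c) = L₀ e^(−k_1 t_c) = 53.8 × 0.7534 = 40.53 mg/L, and at the critical point k_a D_c = k_1 L, so D_c = (0.357/2.17) × 40.53 = 6.668 mg/L.
Minimum DO = C_s − D_c = 11.5 − 6.668 = 4.832 mg/L.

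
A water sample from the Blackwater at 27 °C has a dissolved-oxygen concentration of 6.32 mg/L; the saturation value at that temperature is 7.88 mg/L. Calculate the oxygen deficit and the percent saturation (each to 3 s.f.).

D = C_s − C = 7.88 − 6.32 = 1.56 mg/L.
% saturation = 6.32/7.88 × 100 = 80.2 %.

D ≈ 1.56 mg/L; 80.2 % saturation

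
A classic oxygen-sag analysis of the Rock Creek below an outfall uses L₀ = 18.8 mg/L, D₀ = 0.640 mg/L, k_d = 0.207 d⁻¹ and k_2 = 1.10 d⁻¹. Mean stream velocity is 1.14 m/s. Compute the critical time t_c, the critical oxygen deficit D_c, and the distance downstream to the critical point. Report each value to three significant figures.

t_c ≈ 1.69 d; D_c ≈ 2.49 mg/L; x_c ≈ 167 km

With k_2/k_d = 5.314 and 1 − D₀(k_2−k_d)/(k_d L₀) = 0.8531,
t_c = ln(5.314 × 0.8531) / (1.10 − 0.207) = ln(4.534) / 0.8930 = 1.512/0.8930 = 1.693 d.
D_c = (k_d/k_2) L₀ e^(−k_d t_c) = (0.207/1.10) × 18.8 × e^(−0.207×1.693) = 0.1882 × 18.8 × 0.7044 = 2.492 mg/L.
x_c = v t_c = 1.14 m/s × 1.693 d × 86400 s/d = 166700 m ≈ 167 km.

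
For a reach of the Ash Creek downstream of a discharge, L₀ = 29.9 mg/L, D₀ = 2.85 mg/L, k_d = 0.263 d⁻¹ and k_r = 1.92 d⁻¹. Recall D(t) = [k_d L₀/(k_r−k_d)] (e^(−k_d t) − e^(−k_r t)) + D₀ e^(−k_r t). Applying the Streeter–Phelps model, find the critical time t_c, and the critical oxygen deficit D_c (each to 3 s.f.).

At the critical point dD/dt = 0, so k_d L₀ e^(−k_d t) = k_r D. Substituting D(t) from the Streeter–Phelps equation and solving for t gives
t_c = ln[(k_r/k_d)(1 − D₀(k_r−k_d)/(k_d L₀))] / (k_r−k_d).
Here k_r−k_d = 1.657 d⁻¹ and 1 − D₀(k_r−k_d)/(k_d L₀) = 1 − 2.85×1.657/(0.263×29.9) = 0.3995, so
t_c = ln(7.300 × 0.3995) / 1.657 = 1.070 / 1.657 = 0.6459 d.
D_c = (k_d/k_r) L₀ e^(−k_d t_c) = (0.263/1.92) × 29.9 × e^(−0.263×0.6459) = 0.1370 × 29.9 × 0.8438 = 3.456 mg/L.

t_c ≈ 0.646 d; D_c ≈ 3.46 mg/L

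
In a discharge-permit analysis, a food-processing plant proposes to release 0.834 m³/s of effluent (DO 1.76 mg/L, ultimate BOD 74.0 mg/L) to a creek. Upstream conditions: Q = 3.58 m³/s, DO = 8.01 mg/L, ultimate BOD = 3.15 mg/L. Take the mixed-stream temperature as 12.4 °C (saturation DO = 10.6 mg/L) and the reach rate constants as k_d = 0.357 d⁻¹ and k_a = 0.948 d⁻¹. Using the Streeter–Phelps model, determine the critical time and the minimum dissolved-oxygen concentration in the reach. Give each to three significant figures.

t_c ≈ 0.850 d; minimum DO ≈ 6.00 mg/L

Mixed DO = (3.58×8.01 + 0.834×1.76)/(3.58+0.834) = 30.14/4.414 = 6.829 mg/L.
Mixed L₀ = (3.58×3.15 + 0.834×74.0)/(4.414) = 72.99/4.414 = 16.54 mg/L.
Initial deficit D₀ = C_s − DO₀ = 10.6 − 6.829 = 3.771 mg/L.
t_c = (1/0.5910) ln[(0.948/0.357)(1 − 3.771×0.5910/(0.357×16.54))] = 1.692 × ln(1.653) = 0.8504 d.
D_c = (0.357/0.948) × 16.54 × e^(−0.357×0.8504) = 0.3766 × 16.54 × 0.7382 = 4.597 mg/L.
Minimum DO = 10.6 − 4.597 = 6.003 mg/L.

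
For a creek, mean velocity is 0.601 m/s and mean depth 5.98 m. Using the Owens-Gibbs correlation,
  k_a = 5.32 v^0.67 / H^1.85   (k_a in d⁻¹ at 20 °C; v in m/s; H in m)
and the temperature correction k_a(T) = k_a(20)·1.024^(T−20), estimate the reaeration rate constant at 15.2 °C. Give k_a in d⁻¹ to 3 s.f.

k_a(20) = 5.32 × 0.601^0.67 / 5.98^1.85 = 5.32 × 0.7110 / 27.35 = 0.1383 d⁻¹.
k_a(15.2) = 0.1383 × 1.024^(15.2−20) = 0.1383 × 0.8924 = 0.1234 d⁻¹.

k_a ≈ 0.123 d⁻¹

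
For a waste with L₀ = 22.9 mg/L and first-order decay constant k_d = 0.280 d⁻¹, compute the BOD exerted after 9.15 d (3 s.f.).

y ≈ 21.1 mg/L

y_t = L₀(1 − e^(−k_d t)) = 22.9 × (1 − e^(−0.280×9.15))
= 22.9 × (1 − 0.07715) = 22.9 × 0.9228 = 21.13 mg/L.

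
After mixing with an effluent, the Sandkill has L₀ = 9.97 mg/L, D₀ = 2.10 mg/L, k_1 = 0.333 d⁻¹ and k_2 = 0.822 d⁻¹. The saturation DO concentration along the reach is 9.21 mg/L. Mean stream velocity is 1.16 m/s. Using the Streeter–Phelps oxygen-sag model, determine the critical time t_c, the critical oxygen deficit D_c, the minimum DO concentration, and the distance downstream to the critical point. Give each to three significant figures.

t_c ≈ 1.09 d; D_c ≈ 2.81 mg/L; min DO ≈ 6.40 mg/L; x_c ≈ 109 km

With k_2/k_1 = 2.468 and 1 − D₀(k_2−k_1)/(k_1 L₀) = 0.6907,
t_c = ln(2.468 × 0.6907) / (0.822 − 0.333) = ln(1.705) / 0.4890 = 0.5335/0.4890 = 1.091 d.
D_c = (k_1/k_2) L₀ e^(−k_1 t_c) = (0.333/0.822) × 9.97 × e^(−0.333×1.091) = 0.4051 × 9.97 × 0.6954 = 2.809 mg/L.
Minimum DO = C_s − D_c = 9.21 − 2.809 = 6.401 mg/L.
x_c = v t_c = 1.16 m/s × 1.091 d × 86400 s/d = 109400 m ≈ 109 km.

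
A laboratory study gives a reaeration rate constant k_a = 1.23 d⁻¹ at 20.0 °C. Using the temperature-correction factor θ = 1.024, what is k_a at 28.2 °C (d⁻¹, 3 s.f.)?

k_a ≈ 1.49 d⁻¹

k_a(T₂) = k_a(T₁) · θ^(T₂−T₁) = 1.23 × 1.024^(28.2−20.0)
= 1.23 × 1.024^8.20 = 1.23 × 1.215 = 1.494 d⁻¹.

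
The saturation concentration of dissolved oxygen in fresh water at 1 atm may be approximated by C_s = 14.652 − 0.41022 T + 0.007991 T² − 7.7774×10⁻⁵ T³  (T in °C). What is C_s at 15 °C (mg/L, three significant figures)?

C_s = 14.652 − 0.41022×15 + 0.007991×15² − 7.7774×10⁻⁵×15³ = 10.03 mg/L.

C_s ≈ 10.0 mg/L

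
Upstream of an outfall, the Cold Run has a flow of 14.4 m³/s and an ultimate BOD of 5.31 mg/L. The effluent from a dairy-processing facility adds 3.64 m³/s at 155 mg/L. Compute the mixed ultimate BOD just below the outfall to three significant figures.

35.5 mg/L

Flow-weighted mixing: C = (Q_r C_r + Q_w C_w)/(Q_r + Q_w)
= (14.4×5.31 + 3.64×155)/(14.4 + 3.64) = 640.7/18.04 = 35.51 mg/L.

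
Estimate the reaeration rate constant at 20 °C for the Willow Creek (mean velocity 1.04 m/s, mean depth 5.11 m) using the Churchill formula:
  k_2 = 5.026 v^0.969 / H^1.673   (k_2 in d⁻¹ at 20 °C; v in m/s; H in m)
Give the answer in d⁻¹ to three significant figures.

k_2 = 5.026 × 1.04^0.969 / 5.11^1.673 = 5.026 × 1.039 / 15.32 = 0.3408 d⁻¹.

k_2 ≈ 0.341 d⁻¹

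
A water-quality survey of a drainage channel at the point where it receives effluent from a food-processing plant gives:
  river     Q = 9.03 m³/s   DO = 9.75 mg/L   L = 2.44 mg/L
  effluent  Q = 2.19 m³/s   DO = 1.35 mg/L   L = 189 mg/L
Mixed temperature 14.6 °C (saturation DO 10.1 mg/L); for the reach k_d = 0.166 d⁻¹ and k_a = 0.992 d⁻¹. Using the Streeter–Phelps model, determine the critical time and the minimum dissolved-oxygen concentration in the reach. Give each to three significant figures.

Mixed DO = (9.03×9.75 + 2.19×1.35)/(9.03+2.19) = 91.00/11.22 = 8.110 mg/L.
Mixed L₀ = (9.03×2.44 + 2.19×189)/(11.22) = 435.9/11.22 = 38.85 mg/L.
Initial deficit D₀ = C_s − DO₀ = 10.1 − 8.110 = 1.990 mg/L.
t_c = (1/0.8260) ln[(0.992/0.166)(1 − 1.990×0.8260/(0.166×38.85))] = 1.211 × ln(4.453) = 1.808 d.
D_c = (0.166/0.992) × 38.85 × e^(−0.166×1.808) = 0.1673 × 38.85 × 0.7407 = 4.816 mg/L.
Minimum DO = 10.1 − 4.816 = 5.284 mg/L.

t_c ≈ 1.81 d; minimum DO ≈ 5.28 mg/L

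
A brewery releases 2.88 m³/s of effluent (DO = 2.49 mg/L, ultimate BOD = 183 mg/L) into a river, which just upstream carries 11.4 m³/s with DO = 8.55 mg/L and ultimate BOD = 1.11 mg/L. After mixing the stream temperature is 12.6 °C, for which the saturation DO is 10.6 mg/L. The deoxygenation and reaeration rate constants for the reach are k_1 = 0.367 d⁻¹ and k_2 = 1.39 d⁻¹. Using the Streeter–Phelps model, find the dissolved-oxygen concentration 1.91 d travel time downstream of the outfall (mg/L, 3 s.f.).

Mixed DO = (11.4×8.55 + 2.88×2.49)/(11.4+2.88) = 104.6/14.28 = 7.328 mg/L.
Mixed L₀ = (11.4×1.11 + 2.88×183)/(14.28) = 539.7/14.28 = 37.79 mg/L.
Initial deficit D₀ = C_s − DO₀ = 10.6 − 7.328 = 3.272 mg/L.
D(1.91) = [0.367×37.79/(1.39−0.367)](e^(−0.367×1.91) − e^(−1.39×1.91)) + 3.272 e^(−1.39×1.91)
= 13.56 × (0.4961 − 0.07031) + 3.272 × 0.07031 = 6.003 mg/L.
DO = 10.6 − 6.003 = 4.597 mg/L.

DO ≈ 4.60 mg/L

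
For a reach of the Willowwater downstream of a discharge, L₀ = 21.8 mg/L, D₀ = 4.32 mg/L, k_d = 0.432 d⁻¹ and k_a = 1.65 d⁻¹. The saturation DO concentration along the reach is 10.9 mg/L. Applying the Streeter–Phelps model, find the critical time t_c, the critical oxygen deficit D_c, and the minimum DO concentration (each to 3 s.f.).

t_c ≈ 0.429 d; D_c ≈ 4.74 mg/L; min DO ≈ 6.16 mg/L

At the critical point dD/dt = 0, so k_d L₀ e^(−k_d t) = k_a D. Substituting D(t) from the Streeter–Phelps equation and solving for t gives
t_c = ln[(k_a/k_d)(1 − D₀(k_a−k_d)/(k_d L₀))] / (k_a−k_d).
Here k_a−k_d = 1.218 d⁻¹ and 1 − D₀(k_a−k_d)/(k_d L₀) = 1 − 4.32×1.218/(0.432×21.8) = 0.4413, so
t_c = ln(3.819 × 0.4413) / 1.218 = 0.5220 / 1.218 = 0.4286 d.
L(t_c) = L₀ e^(−k_d t_c) = 21.8 × 0.8310 = 18.12 mg/L, and at the critical point k_a D_c = k_d L, so D_c = (0.432/1.65) × 18.12 = 4.743 mg/L.
Minimum DO = C_s − D_c = 10.9 − 4.743 = 6.157 mg/L.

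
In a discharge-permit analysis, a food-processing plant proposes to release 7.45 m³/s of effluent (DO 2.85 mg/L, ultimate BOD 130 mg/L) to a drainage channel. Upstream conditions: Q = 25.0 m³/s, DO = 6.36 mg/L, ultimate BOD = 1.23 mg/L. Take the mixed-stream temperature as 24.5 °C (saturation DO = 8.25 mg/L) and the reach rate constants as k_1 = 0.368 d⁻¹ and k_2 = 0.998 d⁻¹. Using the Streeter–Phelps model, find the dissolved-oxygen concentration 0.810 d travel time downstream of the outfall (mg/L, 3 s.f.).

DO ≈ 1.71 mg/L

Mixed DO = (25.0×6.36 + 7.45×2.85)/(25.0+7.45) = 180.2/32.45 = 5.554 mg/L.
Mixed L₀ = (25.0×1.23 + 7.45×130)/(32.45) = 999.2/32.45 = 30.79 mg/L.
Initial deficit D₀ = C_s − DO₀ = 8.25 − 5.554 = 2.696 mg/L.
D(0.810) = [0.368×30.79/(0.998−0.368)](e^(−0.368×0.810) − e^(−0.998×0.810)) + 2.696 e^(−0.998×0.810)
= 17.99 × (0.7422 − 0.4456) + 2.696 × 0.4456 = 6.537 mg/L.
DO = 8.25 − 6.537 = 1.713 mg/L.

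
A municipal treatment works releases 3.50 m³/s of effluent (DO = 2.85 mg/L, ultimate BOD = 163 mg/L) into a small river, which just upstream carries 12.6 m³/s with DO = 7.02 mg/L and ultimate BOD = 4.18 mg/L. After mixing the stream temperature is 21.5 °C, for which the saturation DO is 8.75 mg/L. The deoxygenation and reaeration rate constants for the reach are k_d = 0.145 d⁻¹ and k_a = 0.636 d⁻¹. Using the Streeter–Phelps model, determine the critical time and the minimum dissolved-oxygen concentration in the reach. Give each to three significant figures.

Mixed DO = (12.6×7.02 + 3.50×2.85)/(12.6+3.50) = 98.43/16.10 = 6.113 mg/L.
Mixed L₀ = (12.6×4.18 + 3.50×163)/(16.10) = 623.2/16.10 = 38.71 mg/L.
Initial deficit D₀ = C_s − DO₀ = 8.75 − 6.113 = 2.637 mg/L.
t_c = (1/0.4910) ln[(0.636/0.145)(1 − 2.637×0.4910/(0.145×38.71))] = 2.037 × ln(3.375) = 2.477 d.
D_c = (0.145/0.636) × 38.71 × e^(−0.145×2.477) = 0.2280 × 38.71 × 0.6983 = 6.162 mg/L.
Minimum DO = 8.75 − 6.162 = 2.588 mg/L.

t_c ≈ 2.48 d; minimum DO ≈ 2.59 mg/L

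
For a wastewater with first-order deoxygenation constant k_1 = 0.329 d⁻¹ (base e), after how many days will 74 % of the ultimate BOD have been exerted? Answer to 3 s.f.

y/L₀ = 1 − e^(−k_1 t) = 0.74 ⇒ e^(−k_1 t) = 0.260
t = −ln(0.260) / 0.329 = 1.347 / 0.329 = 4.094 d.

t ≈ 4.09 d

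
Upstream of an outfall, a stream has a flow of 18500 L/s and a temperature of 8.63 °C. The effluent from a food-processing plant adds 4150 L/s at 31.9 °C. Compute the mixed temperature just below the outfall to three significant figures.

12.9 °C

Flow-weighted mixing: C = (Q_r C_r + Q_w C_w)/(Q_r + Q_w)
= (18500×8.63 + 4150×31.9)/(18500 + 4150) = 292000/22650 = 12.89 °C.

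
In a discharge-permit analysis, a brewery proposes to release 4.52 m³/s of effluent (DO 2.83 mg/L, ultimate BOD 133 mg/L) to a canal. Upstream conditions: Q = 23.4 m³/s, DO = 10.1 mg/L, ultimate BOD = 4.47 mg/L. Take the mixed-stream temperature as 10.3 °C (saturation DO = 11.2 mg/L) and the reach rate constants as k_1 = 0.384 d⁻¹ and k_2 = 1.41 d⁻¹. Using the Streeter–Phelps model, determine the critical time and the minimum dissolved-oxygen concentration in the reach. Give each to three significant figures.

Mixed DO = (23.4×10.1 + 4.52×2.83)/(23.4+4.52) = 249.1/27.92 = 8.923 mg/L.
Mixed L₀ = (23.4×4.47 + 4.52×133)/(27.92) = 705.8/27.92 = 25.28 mg/L.
Initial deficit D₀ = C_s − DO₀ = 11.2 − 8.923 = 2.277 mg/L.
t_c = (1/1.026) ln[(1.41/0.384)(1 − 2.277×1.026/(0.384×25.28))] = 0.9747 × ln(2.788) = 0.9994 d.
D_c = (0.384/1.41) × 25.28 × e^(−0.384×0.9994) = 0.2723 × 25.28 × 0.6813 = 4.690 mg/L.
Minimum DO = 11.2 − 4.690 = 6.510 mg/L.

t_c ≈ 0.999 d; minimum DO ≈ 6.51 mg/L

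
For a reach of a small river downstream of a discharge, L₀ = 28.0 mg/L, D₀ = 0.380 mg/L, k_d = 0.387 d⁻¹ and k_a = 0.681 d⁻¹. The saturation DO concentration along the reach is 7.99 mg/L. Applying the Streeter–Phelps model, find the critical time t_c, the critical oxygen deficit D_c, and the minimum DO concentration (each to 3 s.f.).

t_c ≈ 1.89 d; D_c ≈ 7.67 mg/L; min DO ≈ 0.324 mg/L

t_c = [1/(k_a−k_d)] ln[(k_a/k_d)(1 − D₀(k_a−k_d)/(k_d L₀))]
= [1/(0.681−0.387)] ln[(0.681/0.387)(1 − 0.380×0.2940/(0.387×28.0))]
= (1/0.2940) ln[1.760 × 0.9897] = 3.401 × ln(1.742) = 3.401 × 0.5548 = 1.887 d.
L(t_c) = L₀ e^(−k_d t_c) = 28.0 × 0.4818 = 13.49 mg/L, and at the critical point k_a D_c = k_d L, so D_c = (0.387/0.681) × 13.49 = 7.666 mg/L.
Minimum DO = C_s − D_c = 7.99 − 7.666 = 0.3239 mg/L.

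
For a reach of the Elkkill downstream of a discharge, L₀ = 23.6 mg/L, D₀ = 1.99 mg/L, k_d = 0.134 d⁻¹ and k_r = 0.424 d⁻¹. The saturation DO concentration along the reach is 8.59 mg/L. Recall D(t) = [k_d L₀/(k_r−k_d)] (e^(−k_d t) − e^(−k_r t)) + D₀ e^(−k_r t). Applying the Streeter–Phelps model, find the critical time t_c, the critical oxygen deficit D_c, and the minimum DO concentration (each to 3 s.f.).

t_c ≈ 3.28 d; D_c ≈ 4.81 mg/L; min DO ≈ 3.78 mg/L

At the critical point dD/dt = 0, so k_d L₀ e^(−k_d t) = k_r D. Substituting D(t) from the Streeter–Phelps equation and solving for t gives
t_c = ln[(k_r/k_d)(1 − D₀(k_r−k_d)/(k_d L₀))] / (k_r−k_d).
Here k_r−k_d = 0.2900 d⁻¹ and 1 − D₀(k_r−k_d)/(k_d L₀) = 1 − 1.99×0.2900/(0.134×23.6) = 0.8175, so
t_c = ln(3.164 × 0.8175) / 0.2900 = 0.9504 / 0.2900 = 3.277 d.
L(t_c) = L₀ e^(−k_d t_c) = 23.6 × 0.6446 = 15.21 mg/L, and at the critical point k_r D_c = k_d L, so D_c = (0.134/0.424) × 15.21 = 4.808 mg/L.
Minimum DO = C_s − D_c = 8.59 − 4.808 = 3.782 mg/L.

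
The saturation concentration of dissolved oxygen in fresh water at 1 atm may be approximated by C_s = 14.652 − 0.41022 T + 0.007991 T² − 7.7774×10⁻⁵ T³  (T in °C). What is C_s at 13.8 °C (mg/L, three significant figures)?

C_s ≈ 10.3 mg/L

C_s = 14.652 − 0.41022×13.8 + 0.007991×13.8² − 7.7774×10⁻⁵×13.8³ = 10.31 mg/L.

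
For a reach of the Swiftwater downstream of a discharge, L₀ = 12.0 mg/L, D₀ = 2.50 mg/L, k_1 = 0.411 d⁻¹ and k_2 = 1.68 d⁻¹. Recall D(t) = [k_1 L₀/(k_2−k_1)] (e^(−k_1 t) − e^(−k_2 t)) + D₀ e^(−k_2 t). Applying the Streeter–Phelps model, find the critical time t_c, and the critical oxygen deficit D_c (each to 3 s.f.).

t_c ≈ 0.297 d; D_c ≈ 2.60 mg/L

With k_2/k_1 = 4.088 and 1 − D₀(k_2−k_1)/(k_1 L₀) = 0.3568,
t_c = ln(4.088 × 0.3568) / (1.68 − 0.411) = ln(1.458) / 1.269 = 0.3772/1.269 = 0.2973 d.
D_c = (k_1/k_2) L₀ e^(−k_1 t_c) = (0.411/1.68) × 12.0 × e^(−0.411×0.2973) = 0.2446 × 12.0 × 0.8850 = 2.598 mg/L.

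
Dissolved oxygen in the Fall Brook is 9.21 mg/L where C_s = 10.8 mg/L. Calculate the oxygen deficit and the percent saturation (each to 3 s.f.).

D ≈ 1.59 mg/L; 85.3 % saturation

D = C_s − C = 10.8 − 9.21 = 1.59 mg/L.
% saturation = 9.21/10.8 × 100 = 85.3 %.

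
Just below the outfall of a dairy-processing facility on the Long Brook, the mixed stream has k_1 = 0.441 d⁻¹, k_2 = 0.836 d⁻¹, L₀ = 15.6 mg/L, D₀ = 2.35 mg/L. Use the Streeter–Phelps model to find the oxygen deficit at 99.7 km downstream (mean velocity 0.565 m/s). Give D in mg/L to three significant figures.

D ≈ 4.34 mg/L

Travel time t = x/v = 99.7 km / (0.565 m/s) = 99700 m / 0.565 m/s = 176500 s = 2.042 d.
k_1 L₀/(k_2−k_1) = 0.441×15.6/(0.836−0.441) = 6.880/0.3950 = 17.42 mg/L.
e^(−k_1 t) = e^(−0.441×2.042) = 0.4063; e^(−k_2 t) = e^(−0.836×2.042) = 0.1813.
D = 17.42 × (0.4063 − 0.1813) + 2.35 × 0.1813 = 3.918 + 0.4261 = 4.344 mg/L.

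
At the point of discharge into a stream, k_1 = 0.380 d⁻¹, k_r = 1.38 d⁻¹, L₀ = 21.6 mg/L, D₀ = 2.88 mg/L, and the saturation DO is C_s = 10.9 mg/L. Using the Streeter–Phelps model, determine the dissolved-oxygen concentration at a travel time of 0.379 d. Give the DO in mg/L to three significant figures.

DO ≈ 6.95 mg/L

k_1 L₀/(k_r−k_1) = 0.380×21.6/(1.38−0.380) = 8.208/1.000 = 8.208 mg/L.
e^(−k_1 t) = e^(−0.380×0.3790) = 0.8659; e^(−k_r t) = e^(−1.38×0.3790) = 0.5927.
D = 8.208 × (0.8659 − 0.5927) + 2.88 × 0.5927 = 2.242 + 1.707 = 3.949 mg/L.
DO = C_s − D = 10.9 − 3.949 = 6.951 mg/L.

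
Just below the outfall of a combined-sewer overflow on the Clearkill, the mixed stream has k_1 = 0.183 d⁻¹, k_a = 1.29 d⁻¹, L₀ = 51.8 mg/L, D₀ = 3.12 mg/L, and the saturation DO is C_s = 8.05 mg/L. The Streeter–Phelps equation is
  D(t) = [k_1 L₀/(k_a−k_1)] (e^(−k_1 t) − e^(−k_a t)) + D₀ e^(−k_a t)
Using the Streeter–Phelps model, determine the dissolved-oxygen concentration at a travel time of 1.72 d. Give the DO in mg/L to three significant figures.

k_1 L₀/(k_a−k_1) = 0.183×51.8/(1.29−0.183) = 9.479/1.107 = 8.563 mg/L.
e^(−k_1 t) = e^(−0.183×1.720) = 0.7300; e^(−k_a t) = e^(−1.29×1.720) = 0.1087.
D = 8.563 × (0.7300 − 0.1087) + 3.12 × 0.1087 = 5.320 + 0.3393 = 5.659 mg/L.
DO = C_s − D = 8.05 − 5.659 = 2.391 mg/L.

DO ≈ 2.39 mg/L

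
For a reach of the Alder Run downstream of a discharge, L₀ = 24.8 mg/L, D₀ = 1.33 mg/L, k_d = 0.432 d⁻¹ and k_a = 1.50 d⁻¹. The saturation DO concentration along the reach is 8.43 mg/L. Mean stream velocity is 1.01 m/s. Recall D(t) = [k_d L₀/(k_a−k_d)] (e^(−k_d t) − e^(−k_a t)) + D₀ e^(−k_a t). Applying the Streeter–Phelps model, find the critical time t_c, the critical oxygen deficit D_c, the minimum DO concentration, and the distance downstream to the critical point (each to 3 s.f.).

t_c = [1/(k_a−k_d)] ln[(k_a/k_d)(1 − D₀(k_a−k_d)/(k_d L₀))]
= [1/(1.50−0.432)] ln[(1.50/0.432)(1 − 1.33×1.068/(0.432×24.8))]
= (1/1.068) ln[3.472 × 0.8674] = 0.9363 × ln(3.012) = 0.9363 × 1.103 = 1.032 d.
D_c = (k_d/k_a) L₀ e^(−k_d t_c) = (0.432/1.50) × 24.8 × e^(−0.432×1.032) = 0.2880 × 24.8 × 0.6402 = 4.573 mg/L.
Minimum DO = C_s − D_c = 8.43 − 4.573 = 3.857 mg/L.
x_c = v t_c = 1.01 m/s × 1.032 d × 86400 s/d = 90090 m ≈ 90.1 km.

t_c ≈ 1.03 d; D_c ≈ 4.57 mg/L; min DO ≈ 3.86 mg/L; x_c ≈ 90.1 km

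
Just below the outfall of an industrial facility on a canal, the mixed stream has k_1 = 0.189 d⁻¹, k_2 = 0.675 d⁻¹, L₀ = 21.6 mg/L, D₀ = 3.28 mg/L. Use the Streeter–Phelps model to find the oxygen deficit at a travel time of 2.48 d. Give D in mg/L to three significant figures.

D ≈ 4.30 mg/L

k_1 L₀/(k_2−k_1) = 0.189×21.6/(0.675−0.189) = 4.082/0.4860 = 8.400 mg/L.
e^(−k_1 t) = e^(−0.189×2.480) = 0.6258; e^(−k_2 t) = e^(−0.675×2.480) = 0.1875.
D = 8.400 × (0.6258 − 0.1875) + 3.28 × 0.1875 = 3.682 + 0.6150 = 4.297 mg/L.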